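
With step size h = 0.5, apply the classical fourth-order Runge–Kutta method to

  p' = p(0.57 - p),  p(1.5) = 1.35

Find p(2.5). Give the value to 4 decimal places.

0.8468

RK4: k1 = f(t_n, p_n); k2 = f(t_n + h/2, p_n + (h/2)·k1); k3 = f(t_n + h/2, p_n + (h/2)·k2); k4 = f(t_n + h, p_n + h·k3); p_{n+1} = p_n + (h/6)·(k1 + 2k2 + 2k3 + k4).
t=1.500000, p=1.350000:
  k1 = f(1.500000, 1.350000) = -1.053000
  k2 = f(1.750000, 1.086750) = -0.561578
  k3 = f(1.750000, 1.209605) = -0.773670
  k4 = f(2.000000, 0.963165) = -0.378683
  p ← 1.350000 + (0.5/6)·(k1 + 2k2 + 2k3 + k4) = 1.008152
t=2.000000, p=1.008152:
  k1 = f(2.000000, 1.008152) = -0.441723
  k2 = f(2.250000, 0.897721) = -0.294202
  k3 = f(2.250000, 0.934601) = -0.340757
  k4 = f(2.500000, 0.837773) = -0.224333
  p ← 1.008152 + (0.5/6)·(k1 + 2k2 + 2k3 + k4) = 0.846821
p(2.5) ≈ 0.8468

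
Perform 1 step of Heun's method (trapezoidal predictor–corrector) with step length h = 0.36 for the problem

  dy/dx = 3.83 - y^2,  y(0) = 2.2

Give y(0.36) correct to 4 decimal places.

2.1006

Heun: k1 = f(x_n, y_n); k2 = f(x_n + h, y_n + h·k1); y_{n+1} = y_n + (h/2)·(k1 + k2).
x=0.000000, y=2.200000:
  k1 = f(0.000000, 2.200000) = -1.010000
  k2 = f(0.360000, 1.836400) = 0.457635
  y ← 2.200000 + (0.36/2)·(-1.010000 + 0.457635) = 2.100574
y(0.36) ≈ 2.1006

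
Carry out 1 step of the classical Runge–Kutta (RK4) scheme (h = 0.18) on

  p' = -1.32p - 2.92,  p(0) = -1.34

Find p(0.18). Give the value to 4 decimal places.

-1.5244

RK4: k1 = f(s_n, p_n); k2 = f(s_n + h/2, p_n + (h/2)·k1); k3 = f(s_n + h/2, p_n + (h/2)·k2); k4 = f(s_n + h, p_n + h·k3); p_{n+1} = p_n + (h/6)·(k1 + 2k2 + 2k3 + k4).
s=0.000000, p=-1.340000:
  k1 = f(0.000000, -1.340000) = -1.151200
  k2 = f(0.090000, -1.443608) = -1.014437
  k3 = f(0.090000, -1.431299) = -1.030685
  k4 = f(0.180000, -1.525523) = -0.906309
  p ← -1.340000 + (0.18/6)·(k1 + 2k2 + 2k3 + k4) = -1.524433
p(0.18) ≈ -1.5244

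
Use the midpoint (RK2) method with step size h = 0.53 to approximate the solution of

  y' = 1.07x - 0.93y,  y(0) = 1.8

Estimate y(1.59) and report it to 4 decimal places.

1.3465

Midpoint: k1 = f(x_n, y_n); k2 = f(x_n + h/2, y_n + (h/2)·k1); y_{n+1} = y_n + h·k2.
x=0.000000, y=1.800000:
  k1 = f(0.000000, 1.800000) = -1.674000
  k2 = f(0.265000, 1.356390) = -0.977893
  y ← 1.800000 + 0.53·(-0.977893) = 1.281717
x=0.530000, y=1.281717:
  k1 = f(0.530000, 1.281717) = -0.624897
  k2 = f(0.795000, 1.116119) = -0.187341
  y ← 1.281717 + 0.53·(-0.187341) = 1.182426
x=1.060000, y=1.182426:
  k1 = f(1.060000, 1.182426) = 0.034544
  k2 = f(1.325000, 1.191580) = 0.309580
  y ← 1.182426 + 0.53·0.309580 = 1.346504
y(1.59) ≈ 1.3465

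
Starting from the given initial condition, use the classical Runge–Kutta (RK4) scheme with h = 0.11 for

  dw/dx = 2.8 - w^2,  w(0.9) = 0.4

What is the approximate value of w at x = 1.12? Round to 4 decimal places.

RK4: k1 = f(x_n, w_n); k2 = f(x_n + h/2, w_n + (h/2)·k1); k3 = f(x_n + h/2, w_n + (h/2)·k2); k4 = f(x_n + h, w_n + h·k3); w_{n+1} = w_n + (h/6)·(k1 + 2k2 + 2k3 + k4).
x=0.900000, w=0.400000:
  k1 = f(0.900000, 0.400000) = 2.640000
  k2 = f(0.955000, 0.545200) = 2.502757
  k3 = f(0.955000, 0.537652) = 2.510931
  k4 = f(1.010000, 0.676202) = 2.342750
  w ← 0.400000 + (0.11/6)·(k1 + 2k2 + 2k3 + k4) = 0.675186
x=1.010000, w=0.675186:
  k1 = f(1.010000, 0.675186) = 2.344124
  k2 = f(1.065000, 0.804112) = 2.153403
  k3 = f(1.065000, 0.793623) = 2.170163
  k4 = f(1.120000, 0.913904) = 1.964780
  w ← 0.675186 + (0.11/6)·(k1 + 2k2 + 2k3 + k4) = 0.912713
w(1.12) ≈ 0.9127

0.9127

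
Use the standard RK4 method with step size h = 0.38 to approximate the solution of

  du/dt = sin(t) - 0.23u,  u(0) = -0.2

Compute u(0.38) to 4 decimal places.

RK4: k1 = f(t_n, u_n); k2 = f(t_n + h/2, u_n + (h/2)·k1); k3 = f(t_n + h/2, u_n + (h/2)·k2); k4 = f(t_n + h, u_n + h·k3); u_{n+1} = u_n + (h/6)·(k1 + 2k2 + 2k3 + k4).
t=0.000000, u=-0.200000:
  k1 = f(0.000000, -0.200000) = 0.046000
  k2 = f(0.190000, -0.191260) = 0.232849
  k3 = f(0.190000, -0.155759) = 0.224683
  k4 = f(0.380000, -0.114620) = 0.397283
  u ← -0.200000 + (0.38/6)·(k1 + 2k2 + 2k3 + k4) = -0.113971
u(0.38) ≈ -0.1140

-0.1140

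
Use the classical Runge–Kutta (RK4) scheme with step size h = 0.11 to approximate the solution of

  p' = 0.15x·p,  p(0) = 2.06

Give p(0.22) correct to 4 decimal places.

RK4: k1 = f(x_n, p_n); k2 = f(x_n + h/2, p_n + (h/2)·k1); k3 = f(x_n + h/2, p_n + (h/2)·k2); k4 = f(x_n + h, p_n + h·k3); p_{n+1} = p_n + (h/6)·(k1 + 2k2 + 2k3 + k4).
x=0.000000, p=2.060000:
  k1 = f(0.000000, 2.060000) = 0.000000
  k2 = f(0.055000, 2.060000) = 0.016995
  k3 = f(0.055000, 2.060935) = 0.017003
  k4 = f(0.110000, 2.061870) = 0.034021
  p ← 2.060000 + (0.11/6)·(k1 + 2k2 + 2k3 + k4) = 2.061870
x=0.110000, p=2.061870:
  k1 = f(0.110000, 2.061870) = 0.034021
  k2 = f(0.165000, 2.063741) = 0.051078
  k3 = f(0.165000, 2.064680) = 0.051101
  k4 = f(0.220000, 2.067491) = 0.068227
  p ← 2.061870 + (0.11/6)·(k1 + 2k2 + 2k3 + k4) = 2.067491
p(0.22) ≈ 2.0675

2.0675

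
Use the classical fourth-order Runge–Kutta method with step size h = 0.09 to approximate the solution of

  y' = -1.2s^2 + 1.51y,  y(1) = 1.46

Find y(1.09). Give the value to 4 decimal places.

1.5464

RK4: k1 = f(s_n, y_n); k2 = f(s_n + h/2, y_n + (h/2)·k1); k3 = f(s_n + h/2, y_n + (h/2)·k2); k4 = f(s_n + h, y_n + h·k3); y_{n+1} = y_n + (h/6)·(k1 + 2k2 + 2k3 + k4).
s=1.000000, y=1.460000:
  k1 = f(1.000000, 1.460000) = 1.004600
  k2 = f(1.045000, 1.505207) = 0.962433
  k3 = f(1.045000, 1.503309) = 0.959567
  k4 = f(1.090000, 1.546361) = 0.909285
  y ← 1.460000 + (0.09/6)·(k1 + 2k2 + 2k3 + k4) = 1.546368
y(1.09) ≈ 1.5464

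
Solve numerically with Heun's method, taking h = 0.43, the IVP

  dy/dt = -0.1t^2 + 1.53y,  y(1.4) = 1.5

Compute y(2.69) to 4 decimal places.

Heun: k1 = f(t_n, y_n); k2 = f(t_n + h, y_n + h·k1); y_{n+1} = y_n + (h/2)·(k1 + k2).
t=1.400000, y=1.500000:
  k1 = f(1.400000, 1.500000) = 2.099000
  k2 = f(1.830000, 2.402570) = 3.341042
  y ← 1.500000 + (0.43/2)·(2.099000 + 3.341042) = 2.669609
t=1.830000, y=2.669609:
  k1 = f(1.830000, 2.669609) = 3.749612
  k2 = f(2.260000, 4.281942) = 6.040611
  y ← 2.669609 + (0.43/2)·(3.749612 + 6.040611) = 4.774507
t=2.260000, y=4.774507:
  k1 = f(2.260000, 4.774507) = 6.794236
  k2 = f(2.690000, 7.696028) = 11.051314
  y ← 4.774507 + (0.43/2)·(6.794236 + 11.051314) = 8.611300
y(2.69) ≈ 8.6113

8.6113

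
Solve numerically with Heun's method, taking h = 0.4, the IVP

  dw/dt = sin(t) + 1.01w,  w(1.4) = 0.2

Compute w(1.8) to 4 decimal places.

0.7686

Heun: k1 = f(t_n, w_n); k2 = f(t_n + h, w_n + h·k1); w_{n+1} = w_n + (h/2)·(k1 + k2).
t=1.400000, w=0.200000:
  k1 = f(1.400000, 0.200000) = 1.187450
  k2 = f(1.800000, 0.674980) = 1.655577
  w ← 0.200000 + (0.4/2)·(1.187450 + 1.655577) = 0.768605
w(1.8) ≈ 0.7686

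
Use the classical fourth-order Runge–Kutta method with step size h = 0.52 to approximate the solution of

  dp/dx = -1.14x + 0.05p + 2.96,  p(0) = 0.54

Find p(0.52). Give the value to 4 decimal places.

1.9581

RK4: k1 = f(x_n, p_n); k2 = f(x_n + h/2, p_n + (h/2)·k1); k3 = f(x_n + h/2, p_n + (h/2)·k2); k4 = f(x_n + h, p_n + h·k3); p_{n+1} = p_n + (h/6)·(k1 + 2k2 + 2k3 + k4).
x=0.000000, p=0.540000:
  k1 = f(0.000000, 0.540000) = 2.987000
  k2 = f(0.260000, 1.316620) = 2.729431
  k3 = f(0.260000, 1.249652) = 2.726083
  k4 = f(0.520000, 1.957563) = 2.465078
  p ← 0.540000 + (0.52/6)·(k1 + 2k2 + 2k3 + k4) = 1.958136
p(0.52) ≈ 1.9581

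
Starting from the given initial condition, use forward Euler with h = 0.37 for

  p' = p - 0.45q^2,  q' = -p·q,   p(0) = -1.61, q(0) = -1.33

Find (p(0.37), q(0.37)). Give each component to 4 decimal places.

-2.5002, -2.1223

Euler on (p,q): p_{n+1} = p_n + h·p', q_{n+1} = q_n + h·q'.
0.000000: (-1.610000, -1.330000); f=(-2.406005, -2.141300) → (-2.500222, -2.122281)
(p(0.37), q(0.37)) ≈ (-2.5002, -2.1223)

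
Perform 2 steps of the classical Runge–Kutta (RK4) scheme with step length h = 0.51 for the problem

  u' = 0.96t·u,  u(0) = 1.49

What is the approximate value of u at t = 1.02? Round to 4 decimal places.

RK4: k1 = f(t_n, u_n); k2 = f(t_n + h/2, u_n + (h/2)·k1); k3 = f(t_n + h/2, u_n + (h/2)·k2); k4 = f(t_n + h, u_n + h·k3); u_{n+1} = u_n + (h/6)·(k1 + 2k2 + 2k3 + k4).
t=0.000000, u=1.490000:
  k1 = f(0.000000, 1.490000) = 0.000000
  k2 = f(0.255000, 1.490000) = 0.364752
  k3 = f(0.255000, 1.583012) = 0.387521
  k4 = f(0.510000, 1.687636) = 0.826267
  u ← 1.490000 + (0.51/6)·(k1 + 2k2 + 2k3 + k4) = 1.688119
t=0.510000, u=1.688119:
  k1 = f(0.510000, 1.688119) = 0.826503
  k2 = f(0.765000, 1.898877) = 1.394536
  k3 = f(0.765000, 2.043726) = 1.500912
  k4 = f(1.020000, 2.453584) = 2.402550
  u ← 1.688119 + (0.51/6)·(k1 + 2k2 + 2k3 + k4) = 2.454815
u(1.02) ≈ 2.4548

2.4548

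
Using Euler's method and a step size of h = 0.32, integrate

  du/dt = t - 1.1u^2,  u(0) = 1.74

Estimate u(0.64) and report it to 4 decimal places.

Euler: u_{n+1} = u_n + h·f(t_n, u_n).
t=0.000000, u=1.740000: f=-3.330360 → u ← 1.740000 + 0.32·(-3.330360) = 0.674285
t=0.320000, u=0.674285: f=-0.180126 → u ← 0.674285 + 0.32·(-0.180126) = 0.616644
u(0.64) ≈ 0.6166

0.6166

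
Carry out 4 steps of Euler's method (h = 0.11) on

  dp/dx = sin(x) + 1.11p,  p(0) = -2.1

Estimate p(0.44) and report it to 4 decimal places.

-3.2515

Euler: p_{n+1} = p_n + h·f(x_n, p_n).
x=0.000000, p=-2.100000: f=-2.331000 → p ← -2.100000 + 0.11·(-2.331000) = -2.356410
x=0.110000, p=-2.356410: f=-2.505837 → p ← -2.356410 + 0.11·(-2.505837) = -2.632052
x=0.220000, p=-2.632052: f=-2.703348 → p ← -2.632052 + 0.11·(-2.703348) = -2.929420
x=0.330000, p=-2.929420: f=-2.927614 → p ← -2.929420 + 0.11·(-2.927614) = -3.251458
p(0.44) ≈ -3.2515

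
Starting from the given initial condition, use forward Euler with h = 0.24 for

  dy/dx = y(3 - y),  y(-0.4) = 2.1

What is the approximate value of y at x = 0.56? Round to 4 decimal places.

2.9837

Euler: y_{n+1} = y_n + h·f(x_n, y_n).
x=-0.400000, y=2.100000: f=1.890000 → y ← 2.100000 + 0.24·1.890000 = 2.553600
x=-0.160000, y=2.553600: f=1.139927 → y ← 2.553600 + 0.24·1.139927 = 2.827182
x=0.080000, y=2.827182: f=0.488587 → y ← 2.827182 + 0.24·0.488587 = 2.944443
x=0.320000, y=2.944443: f=0.163584 → y ← 2.944443 + 0.24·0.163584 = 2.983703
y(0.56) ≈ 2.9837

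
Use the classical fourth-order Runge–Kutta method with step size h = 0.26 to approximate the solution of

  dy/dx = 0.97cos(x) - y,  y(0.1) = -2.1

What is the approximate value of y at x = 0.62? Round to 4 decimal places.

-0.8877

RK4: k1 = f(x_n, y_n); k2 = f(x_n + h/2, y_n + (h/2)·k1); k3 = f(x_n + h/2, y_n + (h/2)·k2); k4 = f(x_n + h, y_n + h·k3); y_{n+1} = y_n + (h/6)·(k1 + 2k2 + 2k3 + k4).
x=0.100000, y=-2.100000:
  k1 = f(0.100000, -2.100000) = 3.065154
  k2 = f(0.230000, -1.701530) = 2.645986
  k3 = f(0.230000, -1.756022) = 2.700478
  k4 = f(0.360000, -1.397876) = 2.305696
  y ← -2.100000 + (0.26/6)·(k1 + 2k2 + 2k3 + k4) = -1.403903
x=0.360000, y=-1.403903:
  k1 = f(0.360000, -1.403903) = 2.311723
  k2 = f(0.490000, -1.103379) = 1.959242
  k3 = f(0.490000, -1.149201) = 2.005064
  k4 = f(0.620000, -0.882586) = 1.672048
  y ← -1.403903 + (0.26/6)·(k1 + 2k2 + 2k3 + k4) = -0.887700
y(0.62) ≈ -0.8877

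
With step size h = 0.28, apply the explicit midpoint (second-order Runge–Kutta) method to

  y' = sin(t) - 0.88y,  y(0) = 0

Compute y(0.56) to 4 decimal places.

Midpoint: k1 = f(t_n, y_n); k2 = f(t_n + h/2, y_n + (h/2)·k1); y_{n+1} = y_n + h·k2.
t=0.000000, y=0.000000:
  k1 = f(0.000000, 0.000000) = 0.000000
  k2 = f(0.140000, 0.000000) = 0.139543
  y ← 0.000000 + 0.28·0.139543 = 0.039072
t=0.280000, y=0.039072:
  k1 = f(0.280000, 0.039072) = 0.241972
  k2 = f(0.420000, 0.072948) = 0.343566
  y ← 0.039072 + 0.28·0.343566 = 0.135271
y(0.56) ≈ 0.1353

0.1353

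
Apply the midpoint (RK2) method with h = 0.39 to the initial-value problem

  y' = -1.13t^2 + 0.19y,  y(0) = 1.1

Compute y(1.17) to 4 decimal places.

Midpoint: k1 = f(t_n, y_n); k2 = f(t_n + h/2, y_n + (h/2)·k1); y_{n+1} = y_n + h·k2.
t=0.000000, y=1.100000:
  k1 = f(0.000000, 1.100000) = 0.209000
  k2 = f(0.195000, 1.140755) = 0.173775
  y ← 1.100000 + 0.39·0.173775 = 1.167772
t=0.390000, y=1.167772:
  k1 = f(0.390000, 1.167772) = 0.050004
  k2 = f(0.585000, 1.177523) = -0.162985
  y ← 1.167772 + 0.39·(-0.162985) = 1.104208
t=0.780000, y=1.104208:
  k1 = f(0.780000, 1.104208) = -0.477692
  k2 = f(0.975000, 1.011058) = -0.882105
  y ← 1.104208 + 0.39·(-0.882105) = 0.760187
y(1.17) ≈ 0.7602

0.7602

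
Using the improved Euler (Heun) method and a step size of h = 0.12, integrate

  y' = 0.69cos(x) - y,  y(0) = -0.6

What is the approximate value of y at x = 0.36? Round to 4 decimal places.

-0.2161

Heun: k1 = f(x_n, y_n); k2 = f(x_n + h, y_n + h·k1); y_{n+1} = y_n + (h/2)·(k1 + k2).
x=0.000000, y=-0.600000:
  k1 = f(0.000000, -0.600000) = 1.290000
  k2 = f(0.120000, -0.445200) = 1.130238
  y ← -0.600000 + (0.12/2)·(1.290000 + 1.130238) = -0.454786
x=0.120000, y=-0.454786:
  k1 = f(0.120000, -0.454786) = 1.139824
  k2 = f(0.240000, -0.318007) = 0.988230
  y ← -0.454786 + (0.12/2)·(1.139824 + 0.988230) = -0.327102
x=0.240000, y=-0.327102:
  k1 = f(0.240000, -0.327102) = 0.997326
  k2 = f(0.360000, -0.207423) = 0.853192
  y ← -0.327102 + (0.12/2)·(0.997326 + 0.853192) = -0.216071
y(0.36) ≈ -0.2161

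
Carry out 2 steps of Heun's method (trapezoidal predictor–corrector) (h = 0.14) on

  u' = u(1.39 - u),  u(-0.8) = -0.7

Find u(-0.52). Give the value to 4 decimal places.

-1.3360

Heun: k1 = f(t_n, u_n); k2 = f(t_n + h, u_n + h·k1); u_{n+1} = u_n + (h/2)·(k1 + k2).
t=-0.800000, u=-0.700000:
  k1 = f(-0.800000, -0.700000) = -1.463000
  k2 = f(-0.660000, -0.904820) = -2.076399
  u ← -0.700000 + (0.14/2)·(-1.463000 + (-2.076399)) = -0.947758
t=-0.660000, u=-0.947758:
  k1 = f(-0.660000, -0.947758) = -2.215629
  k2 = f(-0.520000, -1.257946) = -3.330973
  u ← -0.947758 + (0.14/2)·(-2.215629 + (-3.330973)) = -1.336020
u(-0.52) ≈ -1.3360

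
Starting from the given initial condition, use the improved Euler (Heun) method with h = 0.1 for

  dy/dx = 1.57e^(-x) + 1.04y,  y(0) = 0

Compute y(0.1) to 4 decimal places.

0.1577

Heun: k1 = f(x_n, y_n); k2 = f(x_n + h, y_n + h·k1); y_{n+1} = y_n + (h/2)·(k1 + k2).
x=0.000000, y=0.000000:
  k1 = f(0.000000, 0.000000) = 1.570000
  k2 = f(0.100000, 0.157000) = 1.583875
  y ← 0.000000 + (0.1/2)·(1.570000 + 1.583875) = 0.157694
y(0.1) ≈ 0.1577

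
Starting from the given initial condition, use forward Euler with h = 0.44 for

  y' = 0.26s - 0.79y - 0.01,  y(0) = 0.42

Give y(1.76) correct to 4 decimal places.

0.3038

Euler: y_{n+1} = y_n + h·f(s_n, y_n).
s=0.000000, y=0.420000: f=-0.341800 → y ← 0.420000 + 0.44·(-0.341800) = 0.269608
s=0.440000, y=0.269608: f=-0.108590 → y ← 0.269608 + 0.44·(-0.108590) = 0.221828
s=0.880000, y=0.221828: f=0.043556 → y ← 0.221828 + 0.44·0.043556 = 0.240993
s=1.320000, y=0.240993: f=0.142816 → y ← 0.240993 + 0.44·0.142816 = 0.303832
y(1.76) ≈ 0.3038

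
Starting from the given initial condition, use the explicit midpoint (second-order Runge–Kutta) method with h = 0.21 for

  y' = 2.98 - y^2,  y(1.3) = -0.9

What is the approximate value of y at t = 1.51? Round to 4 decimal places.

-0.3691

Midpoint: k1 = f(t_n, y_n); k2 = f(t_n + h/2, y_n + (h/2)·k1); y_{n+1} = y_n + h·k2.
t=1.300000, y=-0.900000:
  k1 = f(1.300000, -0.900000) = 2.170000
  k2 = f(1.405000, -0.672150) = 2.528214
  y ← -0.900000 + 0.21·2.528214 = -0.369075
y(1.51) ≈ -0.3691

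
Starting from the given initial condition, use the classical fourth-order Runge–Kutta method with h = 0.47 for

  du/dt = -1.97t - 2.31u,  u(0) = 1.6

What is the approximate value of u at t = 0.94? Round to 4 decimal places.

-0.2832

RK4: k1 = f(t_n, u_n); k2 = f(t_n + h/2, u_n + (h/2)·k1); k3 = f(t_n + h/2, u_n + (h/2)·k2); k4 = f(t_n + h, u_n + h·k3); u_{n+1} = u_n + (h/6)·(k1 + 2k2 + 2k3 + k4).
t=0.000000, u=1.600000:
  k1 = f(0.000000, 1.600000) = -3.696000
  k2 = f(0.235000, 0.731440) = -2.152576
  k3 = f(0.235000, 1.094145) = -2.990424
  k4 = f(0.470000, 0.194501) = -1.375197
  u ← 1.600000 + (0.47/6)·(k1 + 2k2 + 2k3 + k4) = 0.397020
t=0.470000, u=0.397020:
  k1 = f(0.470000, 0.397020) = -1.843015
  k2 = f(0.705000, -0.036089) = -1.305484
  k3 = f(0.705000, 0.090231) = -1.597283
  k4 = f(0.940000, -0.353703) = -1.034745
  u ← 0.397020 + (0.47/6)·(k1 + 2k2 + 2k3 + k4) = -0.283172
u(0.94) ≈ -0.2832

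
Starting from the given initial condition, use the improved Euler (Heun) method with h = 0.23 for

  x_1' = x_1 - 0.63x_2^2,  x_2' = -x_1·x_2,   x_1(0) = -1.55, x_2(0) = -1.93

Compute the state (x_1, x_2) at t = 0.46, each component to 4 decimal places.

Heun on (x_1,x_2): k1 = f(t_n, state_n); k2 = f(t_n + h, state_n + h·k1); state_{n+1} = state_n + (h/2)·(k1 + k2).
0.000000: (-1.550000, -1.930000)
  k1 = (-3.896687, -2.991500)
  predictor → (-2.446238, -2.618045)
  k2 = (-6.764359, -6.404361)
  → (-2.776020, -3.010524)
0.230000: (-2.776020, -3.010524)
  k1 = (-8.485871, -8.357276)
  predictor → (-4.727771, -4.932697)
  k2 = (-20.056618, -23.320662)
  → (-6.058406, -6.653487)
(x_1(0.46), x_2(0.46)) ≈ (-6.0584, -6.6535)

-6.0584, -6.6535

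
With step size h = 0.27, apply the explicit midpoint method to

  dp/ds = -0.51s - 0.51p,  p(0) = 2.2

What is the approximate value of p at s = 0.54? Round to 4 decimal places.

1.6026

Midpoint: k1 = f(s_n, p_n); k2 = f(s_n + h/2, p_n + (h/2)·k1); p_{n+1} = p_n + h·k2.
s=0.000000, p=2.200000:
  k1 = f(0.000000, 2.200000) = -1.122000
  k2 = f(0.135000, 2.048530) = -1.113600
  p ← 2.200000 + 0.27·(-1.113600) = 1.899328
s=0.270000, p=1.899328:
  k1 = f(0.270000, 1.899328) = -1.106357
  k2 = f(0.405000, 1.749970) = -1.099035
  p ← 1.899328 + 0.27·(-1.099035) = 1.602589
p(0.54) ≈ 1.6026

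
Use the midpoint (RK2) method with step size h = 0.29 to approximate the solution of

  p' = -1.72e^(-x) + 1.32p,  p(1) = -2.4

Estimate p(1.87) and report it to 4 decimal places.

Midpoint: k1 = f(x_n, p_n); k2 = f(x_n + h/2, p_n + (h/2)·k1); p_{n+1} = p_n + h·k2.
x=1.000000, p=-2.400000:
  k1 = f(1.000000, -2.400000) = -3.800753
  k2 = f(1.145000, -2.951109) = -4.442809
  p ← -2.400000 + 0.29·(-4.442809) = -3.688415
x=1.290000, p=-3.688415:
  k1 = f(1.290000, -3.688415) = -5.342173
  k2 = f(1.435000, -4.463030) = -6.300758
  p ← -3.688415 + 0.29·(-6.300758) = -5.515634
x=1.580000, p=-5.515634:
  k1 = f(1.580000, -5.515634) = -7.634915
  k2 = f(1.725000, -6.622697) = -9.048418
  p ← -5.515634 + 0.29·(-9.048418) = -8.139676
p(1.87) ≈ -8.1397

-8.1397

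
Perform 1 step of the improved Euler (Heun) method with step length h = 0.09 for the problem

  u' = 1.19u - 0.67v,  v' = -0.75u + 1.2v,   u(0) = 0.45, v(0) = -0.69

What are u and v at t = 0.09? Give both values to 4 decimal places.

Heun on (u,v): k1 = f(t_n, state_n); k2 = f(t_n + h, state_n + h·k1); state_{n+1} = state_n + (h/2)·(k1 + k2).
0.000000: (0.450000, -0.690000)
  k1 = (0.997800, -1.165500)
  predictor → (0.539802, -0.794895)
  k2 = (1.174944, -1.358725)
  → (0.547773, -0.803590)
(u(0.09), v(0.09)) ≈ (0.5478, -0.8036)

0.5478, -0.8036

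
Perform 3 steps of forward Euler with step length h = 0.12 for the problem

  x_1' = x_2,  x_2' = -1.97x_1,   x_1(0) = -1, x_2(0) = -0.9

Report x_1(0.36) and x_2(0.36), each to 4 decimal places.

Euler on (x_1,x_2): x_1_{n+1} = x_1_n + h·x_1', x_2_{n+1} = x_2_n + h·x_2'.
0.000000: (-1.000000, -0.900000); f=(-0.900000, 1.970000) → (-1.108000, -0.663600)
0.120000: (-1.108000, -0.663600); f=(-0.663600, 2.182760) → (-1.187632, -0.401669)
0.240000: (-1.187632, -0.401669); f=(-0.401669, 2.339635) → (-1.235832, -0.120913)
(x_1(0.36), x_2(0.36)) ≈ (-1.2358, -0.1209)

-1.2358, -0.1209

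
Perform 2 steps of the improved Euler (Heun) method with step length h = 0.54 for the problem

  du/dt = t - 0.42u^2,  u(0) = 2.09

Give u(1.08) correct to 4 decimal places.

Heun: k1 = f(t_n, u_n); k2 = f(t_n + h, u_n + h·k1); u_{n+1} = u_n + (h/2)·(k1 + k2).
t=0.000000, u=2.090000:
  k1 = f(0.000000, 2.090000) = -1.834602
  k2 = f(0.540000, 1.099315) = 0.032433
  u ← 2.090000 + (0.54/2)·(-1.834602 + 0.032433) = 1.603414
t=0.540000, u=1.603414:
  k1 = f(0.540000, 1.603414) = -0.539794
  k2 = f(1.080000, 1.311926) = 0.357117
  u ← 1.603414 + (0.54/2)·(-0.539794 + 0.357117) = 1.554092
u(1.08) ≈ 1.5541

1.5541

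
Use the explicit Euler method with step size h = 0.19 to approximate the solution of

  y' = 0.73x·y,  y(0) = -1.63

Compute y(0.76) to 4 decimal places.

Euler: y_{n+1} = y_n + h·f(x_n, y_n).
x=0.000000, y=-1.630000: f=0.000000 → y ← -1.630000 + 0.19·0.000000 = -1.630000
x=0.190000, y=-1.630000: f=-0.226081 → y ← -1.630000 + 0.19·(-0.226081) = -1.672955
x=0.380000, y=-1.672955: f=-0.464078 → y ← -1.672955 + 0.19·(-0.464078) = -1.761130
x=0.570000, y=-1.761130: f=-0.732806 → y ← -1.761130 + 0.19·(-0.732806) = -1.900363
y(0.76) ≈ -1.9004

-1.9004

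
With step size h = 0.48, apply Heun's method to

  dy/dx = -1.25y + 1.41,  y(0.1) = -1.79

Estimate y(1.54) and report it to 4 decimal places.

0.5587

Heun: k1 = f(x_n, y_n); k2 = f(x_n + h, y_n + h·k1); y_{n+1} = y_n + (h/2)·(k1 + k2).
x=0.100000, y=-1.790000:
  k1 = f(0.100000, -1.790000) = 3.647500
  k2 = f(0.580000, -0.039200) = 1.459000
  y ← -1.790000 + (0.48/2)·(3.647500 + 1.459000) = -0.564440
x=0.580000, y=-0.564440:
  k1 = f(0.580000, -0.564440) = 2.115550
  k2 = f(1.060000, 0.451024) = 0.846220
  y ← -0.564440 + (0.48/2)·(2.115550 + 0.846220) = 0.146385
x=1.060000, y=0.146385:
  k1 = f(1.060000, 0.146385) = 1.227019
  k2 = f(1.540000, 0.735354) = 0.490808
  y ← 0.146385 + (0.48/2)·(1.227019 + 0.490808) = 0.558663
y(1.54) ≈ 0.5587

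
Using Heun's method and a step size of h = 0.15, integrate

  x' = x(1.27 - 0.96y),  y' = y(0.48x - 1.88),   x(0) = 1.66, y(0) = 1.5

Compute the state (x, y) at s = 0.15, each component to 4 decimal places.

1.6466, 1.2742

Heun on (x,y): k1 = f(s_n, state_n); k2 = f(s_n + h, state_n + h·k1); state_{n+1} = state_n + (h/2)·(k1 + k2).
0.000000: (1.660000, 1.500000)
  k1 = (-0.282200, -1.624800)
  predictor → (1.617670, 1.256280)
  k2 = (0.103484, -1.386328)
  → (1.646596, 1.274165)
(x(0.15), y(0.15)) ≈ (1.6466, 1.2742)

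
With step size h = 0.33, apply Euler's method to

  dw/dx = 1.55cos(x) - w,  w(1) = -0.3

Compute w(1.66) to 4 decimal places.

Euler: w_{n+1} = w_n + h·f(x_n, w_n).
x=1.000000, w=-0.300000: f=1.137469 → w ← -0.300000 + 0.33·1.137469 = 0.075365
x=1.330000, w=0.075365: f=0.294273 → w ← 0.075365 + 0.33·0.294273 = 0.172475
w(1.66) ≈ 0.1725

0.1725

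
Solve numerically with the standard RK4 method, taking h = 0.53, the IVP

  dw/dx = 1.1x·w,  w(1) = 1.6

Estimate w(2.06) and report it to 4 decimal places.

9.4680

RK4: k1 = f(x_n, w_n); k2 = f(x_n + h/2, w_n + (h/2)·k1); k3 = f(x_n + h/2, w_n + (h/2)·k2); k4 = f(x_n + h, w_n + h·k3); w_{n+1} = w_n + (h/6)·(k1 + 2k2 + 2k3 + k4).
x=1.000000, w=1.600000:
  k1 = f(1.000000, 1.600000) = 1.760000
  k2 = f(1.265000, 2.066400) = 2.875396
  k3 = f(1.265000, 2.361980) = 3.286695
  k4 = f(1.530000, 3.341948) = 5.624499
  w ← 1.600000 + (0.53/6)·(k1 + 2k2 + 2k3 + k4) = 3.340933
x=1.530000, w=3.340933:
  k1 = f(1.530000, 3.340933) = 5.622791
  k2 = f(1.795000, 4.830973) = 9.538756
  k3 = f(1.795000, 5.868704) = 11.587756
  k4 = f(2.060000, 9.482444) = 21.487218
  w ← 3.340933 + (0.53/6)·(k1 + 2k2 + 2k3 + k4) = 9.468001
w(2.06) ≈ 9.4680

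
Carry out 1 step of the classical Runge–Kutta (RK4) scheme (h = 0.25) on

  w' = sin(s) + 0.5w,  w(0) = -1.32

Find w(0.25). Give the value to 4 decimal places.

-1.4633

RK4: k1 = f(s_n, w_n); k2 = f(s_n + h/2, w_n + (h/2)·k1); k3 = f(s_n + h/2, w_n + (h/2)·k2); k4 = f(s_n + h, w_n + h·k3); w_{n+1} = w_n + (h/6)·(k1 + 2k2 + 2k3 + k4).
s=0.000000, w=-1.320000:
  k1 = f(0.000000, -1.320000) = -0.660000
  k2 = f(0.125000, -1.402500) = -0.576575
  k3 = f(0.125000, -1.392072) = -0.571361
  k4 = f(0.250000, -1.462840) = -0.484016
  w ← -1.320000 + (0.25/6)·(k1 + 2k2 + 2k3 + k4) = -1.463329
w(0.25) ≈ -1.4633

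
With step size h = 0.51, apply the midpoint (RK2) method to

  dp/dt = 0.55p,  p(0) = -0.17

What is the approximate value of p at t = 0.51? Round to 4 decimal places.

-0.2244

Midpoint: k1 = f(t_n, p_n); k2 = f(t_n + h/2, p_n + (h/2)·k1); p_{n+1} = p_n + h·k2.
t=0.000000, p=-0.170000:
  k1 = f(0.000000, -0.170000) = -0.093500
  k2 = f(0.255000, -0.193843) = -0.106613
  p ← -0.170000 + 0.51·(-0.106613) = -0.224373
p(0.51) ≈ -0.2244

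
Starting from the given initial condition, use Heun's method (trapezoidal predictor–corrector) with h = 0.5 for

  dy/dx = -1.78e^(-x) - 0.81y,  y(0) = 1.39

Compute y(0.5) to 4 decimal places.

0.4064

Heun: k1 = f(x_n, y_n); k2 = f(x_n + h, y_n + h·k1); y_{n+1} = y_n + (h/2)·(k1 + k2).
x=0.000000, y=1.390000:
  k1 = f(0.000000, 1.390000) = -2.905900
  k2 = f(0.500000, -0.062950) = -1.028635
  y ← 1.390000 + (0.5/2)·(-2.905900 + (-1.028635)) = 0.406366
y(0.5) ≈ 0.4064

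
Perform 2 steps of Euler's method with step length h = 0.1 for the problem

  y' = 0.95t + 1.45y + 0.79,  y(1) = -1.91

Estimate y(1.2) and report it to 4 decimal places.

Euler: y_{n+1} = y_n + h·f(t_n, y_n).
t=1.000000, y=-1.910000: f=-1.029500 → y ← -1.910000 + 0.1·(-1.029500) = -2.012950
t=1.100000, y=-2.012950: f=-1.083778 → y ← -2.012950 + 0.1·(-1.083778) = -2.121328
y(1.2) ≈ -2.1213

-2.1213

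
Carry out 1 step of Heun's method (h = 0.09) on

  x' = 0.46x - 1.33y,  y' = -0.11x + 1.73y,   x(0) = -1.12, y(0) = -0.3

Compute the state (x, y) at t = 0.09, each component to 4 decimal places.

Heun on (x,y): k1 = f(t_n, state_n); k2 = f(t_n + h, state_n + h·k1); state_{n+1} = state_n + (h/2)·(k1 + k2).
0.000000: (-1.120000, -0.300000)
  k1 = (-0.116200, -0.395800)
  predictor → (-1.130458, -0.335622)
  k2 = (-0.073633, -0.456276)
  → (-1.128543, -0.338343)
(x(0.09), y(0.09)) ≈ (-1.1285, -0.3383)

-1.1285, -0.3383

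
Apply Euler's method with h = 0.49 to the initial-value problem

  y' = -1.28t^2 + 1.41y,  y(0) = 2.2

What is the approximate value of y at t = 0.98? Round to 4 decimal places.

6.1395

Euler: y_{n+1} = y_n + h·f(t_n, y_n).
t=0.000000, y=2.200000: f=3.102000 → y ← 2.200000 + 0.49·3.102000 = 3.719980
t=0.490000, y=3.719980: f=4.937844 → y ← 3.719980 + 0.49·4.937844 = 6.139523
y(0.98) ≈ 6.1395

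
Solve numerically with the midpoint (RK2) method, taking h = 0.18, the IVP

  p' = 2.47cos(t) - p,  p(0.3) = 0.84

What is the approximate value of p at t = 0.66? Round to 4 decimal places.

1.2381

Midpoint: k1 = f(t_n, p_n); k2 = f(t_n + h/2, p_n + (h/2)·k1); p_{n+1} = p_n + h·k2.
t=0.300000, p=0.840000:
  k1 = f(0.300000, 0.840000) = 1.519681
  k2 = f(0.390000, 0.976771) = 1.307754
  p ← 0.840000 + 0.18·1.307754 = 1.075396
t=0.480000, p=1.075396:
  k1 = f(0.480000, 1.075396) = 1.115482
  k2 = f(0.570000, 1.175789) = 0.903706
  p ← 1.075396 + 0.18·0.903706 = 1.238063
p(0.66) ≈ 1.2381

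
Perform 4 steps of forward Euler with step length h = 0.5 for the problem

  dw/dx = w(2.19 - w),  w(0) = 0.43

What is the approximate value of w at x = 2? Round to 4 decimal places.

Euler: w_{n+1} = w_n + h·f(x_n, w_n).
x=0.000000, w=0.430000: f=0.756800 → w ← 0.430000 + 0.5·0.756800 = 0.808400
x=0.500000, w=0.808400: f=1.116885 → w ← 0.808400 + 0.5·1.116885 = 1.366843
x=1.000000, w=1.366843: f=1.125127 → w ← 1.366843 + 0.5·1.125127 = 1.929406
x=1.500000, w=1.929406: f=0.502792 → w ← 1.929406 + 0.5·0.502792 = 2.180802
w(2) ≈ 2.1808

2.1808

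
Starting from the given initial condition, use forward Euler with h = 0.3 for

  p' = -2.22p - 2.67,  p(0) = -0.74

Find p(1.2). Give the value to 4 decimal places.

Euler: p_{n+1} = p_n + h·f(t_n, p_n).
t=0.000000, p=-0.740000: f=-1.027200 → p ← -0.740000 + 0.3·(-1.027200) = -1.048160
t=0.300000, p=-1.048160: f=-0.343085 → p ← -1.048160 + 0.3·(-0.343085) = -1.151085
t=0.600000, p=-1.151085: f=-0.114590 → p ← -1.151085 + 0.3·(-0.114590) = -1.185463
t=0.900000, p=-1.185463: f=-0.038273 → p ← -1.185463 + 0.3·(-0.038273) = -1.196944
p(1.2) ≈ -1.1969

-1.1969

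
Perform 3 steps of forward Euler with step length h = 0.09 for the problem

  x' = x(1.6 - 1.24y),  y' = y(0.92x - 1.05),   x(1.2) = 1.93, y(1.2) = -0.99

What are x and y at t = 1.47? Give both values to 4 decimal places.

Euler on (x,y): x_{n+1} = x_n + h·x', y_{n+1} = y_n + h·y'.
1.200000: (1.930000, -0.990000); f=(5.457268, -0.718344) → (2.421154, -1.054651)
1.290000: (2.421154, -1.054651); f=(7.040153, -1.241811) → (3.054768, -1.166414)
1.380000: (3.054768, -1.166414); f=(9.305902, -2.053339) → (3.892299, -1.351215)
(x(1.47), y(1.47)) ≈ (3.8923, -1.3512)

3.8923, -1.3512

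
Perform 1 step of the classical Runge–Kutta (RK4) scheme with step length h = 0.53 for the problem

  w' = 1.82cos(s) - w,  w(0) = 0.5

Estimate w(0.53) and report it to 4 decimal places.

RK4: k1 = f(s_n, w_n); k2 = f(s_n + h/2, w_n + (h/2)·k1); k3 = f(s_n + h/2, w_n + (h/2)·k2); k4 = f(s_n + h, w_n + h·k3); w_{n+1} = w_n + (h/6)·(k1 + 2k2 + 2k3 + k4).
s=0.000000, w=0.500000:
  k1 = f(0.000000, 0.500000) = 1.320000
  k2 = f(0.265000, 0.849800) = 0.906668
  k3 = f(0.265000, 0.740267) = 1.016201
  k4 = f(0.530000, 1.038587) = 0.531722
  w ← 0.500000 + (0.53/6)·(k1 + 2k2 + 2k3 + k4) = 1.003276
w(0.53) ≈ 1.0033

1.0033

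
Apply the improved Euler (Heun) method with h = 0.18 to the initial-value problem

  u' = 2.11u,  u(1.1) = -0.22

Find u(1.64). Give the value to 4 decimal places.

-0.6734

Heun: k1 = f(x_n, u_n); k2 = f(x_n + h, u_n + h·k1); u_{n+1} = u_n + (h/2)·(k1 + k2).
x=1.100000, u=-0.220000:
  k1 = f(1.100000, -0.220000) = -0.464200
  k2 = f(1.280000, -0.303556) = -0.640503
  u ← -0.220000 + (0.18/2)·(-0.464200 + (-0.640503)) = -0.319423
x=1.280000, u=-0.319423:
  k1 = f(1.280000, -0.319423) = -0.673983
  k2 = f(1.460000, -0.440740) = -0.929962
  u ← -0.319423 + (0.18/2)·(-0.673983 + (-0.929962)) = -0.463778
x=1.460000, u=-0.463778:
  k1 = f(1.460000, -0.463778) = -0.978572
  k2 = f(1.640000, -0.639921) = -1.350234
  u ← -0.463778 + (0.18/2)·(-0.978572 + (-1.350234)) = -0.673371
u(1.64) ≈ -0.6734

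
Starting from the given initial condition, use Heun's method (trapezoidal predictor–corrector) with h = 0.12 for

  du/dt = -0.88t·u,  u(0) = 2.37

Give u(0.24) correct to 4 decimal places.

2.3106

Heun: k1 = f(t_n, u_n); k2 = f(t_n + h, u_n + h·k1); u_{n+1} = u_n + (h/2)·(k1 + k2).
t=0.000000, u=2.370000:
  k1 = f(0.000000, 2.370000) = 0.000000
  k2 = f(0.120000, 2.370000) = -0.250272
  u ← 2.370000 + (0.12/2)·(0.000000 + (-0.250272)) = 2.354984
t=0.120000, u=2.354984:
  k1 = f(0.120000, 2.354984) = -0.248686
  k2 = f(0.240000, 2.325141) = -0.491070
  u ← 2.354984 + (0.12/2)·(-0.248686 + (-0.491070)) = 2.310598
u(0.24) ≈ 2.3106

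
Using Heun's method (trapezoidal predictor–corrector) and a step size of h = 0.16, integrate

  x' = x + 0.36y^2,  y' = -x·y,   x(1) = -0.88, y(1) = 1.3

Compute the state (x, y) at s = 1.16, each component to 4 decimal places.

-0.9123, 1.5011

Heun on (x,y): k1 = f(s_n, state_n); k2 = f(s_n + h, state_n + h·k1); state_{n+1} = state_n + (h/2)·(k1 + k2).
1.000000: (-0.880000, 1.300000)
  k1 = (-0.271600, 1.144000)
  predictor → (-0.923456, 1.483040)
  k2 = (-0.131669, 1.369522)
  → (-0.912262, 1.501082)
(x(1.16), y(1.16)) ≈ (-0.9123, 1.5011)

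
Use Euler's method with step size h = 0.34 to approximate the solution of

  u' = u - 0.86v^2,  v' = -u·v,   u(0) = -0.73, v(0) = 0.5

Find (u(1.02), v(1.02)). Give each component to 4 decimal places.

-2.2502, 1.2858

Euler on (u,v): u_{n+1} = u_n + h·u', v_{n+1} = v_n + h·v'.
0.000000: (-0.730000, 0.500000); f=(-0.945000, 0.365000) → (-1.051300, 0.624100)
0.340000: (-1.051300, 0.624100); f=(-1.386271, 0.656116) → (-1.522632, 0.847180)
0.680000: (-1.522632, 0.847180); f=(-2.139865, 1.289943) → (-2.250186, 1.285760)
(u(1.02), v(1.02)) ≈ (-2.2502, 1.2858)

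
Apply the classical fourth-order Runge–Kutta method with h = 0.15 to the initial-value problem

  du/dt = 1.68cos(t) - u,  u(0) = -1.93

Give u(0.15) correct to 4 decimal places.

RK4: k1 = f(t_n, u_n); k2 = f(t_n + h/2, u_n + (h/2)·k1); k3 = f(t_n + h/2, u_n + (h/2)·k2); k4 = f(t_n + h, u_n + h·k3); u_{n+1} = u_n + (h/6)·(k1 + 2k2 + 2k3 + k4).
t=0.000000, u=-1.930000:
  k1 = f(0.000000, -1.930000) = 3.610000
  k2 = f(0.075000, -1.659250) = 3.334527
  k3 = f(0.075000, -1.679910) = 3.355188
  k4 = f(0.150000, -1.426722) = 3.087857
  u ← -1.930000 + (0.15/6)·(k1 + 2k2 + 2k3 + k4) = -1.428068
u(0.15) ≈ -1.4281

-1.4281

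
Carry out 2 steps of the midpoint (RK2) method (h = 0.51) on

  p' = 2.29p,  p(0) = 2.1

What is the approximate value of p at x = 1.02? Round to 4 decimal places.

17.0560

Midpoint: k1 = f(x_n, p_n); k2 = f(x_n + h/2, p_n + (h/2)·k1); p_{n+1} = p_n + h·k2.
x=0.000000, p=2.100000:
  k1 = f(0.000000, 2.100000) = 4.809000
  k2 = f(0.255000, 3.326295) = 7.617216
  p ← 2.100000 + 0.51·7.617216 = 5.984780
x=0.510000, p=5.984780:
  k1 = f(0.510000, 5.984780) = 13.705146
  k2 = f(0.765000, 9.479592) = 21.708266
  p ← 5.984780 + 0.51·21.708266 = 17.055996
p(1.02) ≈ 17.0560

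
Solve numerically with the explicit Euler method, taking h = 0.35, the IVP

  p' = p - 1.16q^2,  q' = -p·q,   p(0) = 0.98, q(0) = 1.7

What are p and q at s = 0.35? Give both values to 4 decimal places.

Euler on (p,q): p_{n+1} = p_n + h·p', q_{n+1} = q_n + h·q'.
0.000000: (0.980000, 1.700000); f=(-2.372400, -1.666000) → (0.149660, 1.116900)
(p(0.35), q(0.35)) ≈ (0.1497, 1.1169)

0.1497, 1.1169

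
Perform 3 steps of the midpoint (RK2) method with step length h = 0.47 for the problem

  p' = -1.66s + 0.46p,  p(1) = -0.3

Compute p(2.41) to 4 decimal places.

-5.8447

Midpoint: k1 = f(s_n, p_n); k2 = f(s_n + h/2, p_n + (h/2)·k1); p_{n+1} = p_n + h·k2.
s=1.000000, p=-0.300000:
  k1 = f(1.000000, -0.300000) = -1.798000
  k2 = f(1.235000, -0.722530) = -2.382464
  p ← -0.300000 + 0.47·(-2.382464) = -1.419758
s=1.470000, p=-1.419758:
  k1 = f(1.470000, -1.419758) = -3.093289
  k2 = f(1.705000, -2.146681) = -3.817773
  p ← -1.419758 + 0.47·(-3.817773) = -3.214111
s=1.940000, p=-3.214111:
  k1 = f(1.940000, -3.214111) = -4.698891
  k2 = f(2.175000, -4.318351) = -5.596941
  p ← -3.214111 + 0.47·(-5.596941) = -5.844674
p(2.41) ≈ -5.8447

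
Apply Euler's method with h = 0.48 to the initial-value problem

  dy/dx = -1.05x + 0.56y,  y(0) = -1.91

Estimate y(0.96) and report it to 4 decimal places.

-3.3167

Euler: y_{n+1} = y_n + h·f(x_n, y_n).
x=0.000000, y=-1.910000: f=-1.069600 → y ← -1.910000 + 0.48·(-1.069600) = -2.423408
x=0.480000, y=-2.423408: f=-1.861108 → y ← -2.423408 + 0.48·(-1.861108) = -3.316740
y(0.96) ≈ -3.3167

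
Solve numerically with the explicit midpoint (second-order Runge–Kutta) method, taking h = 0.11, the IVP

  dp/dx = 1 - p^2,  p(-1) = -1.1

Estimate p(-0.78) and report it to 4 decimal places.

Midpoint: k1 = f(x_n, p_n); k2 = f(x_n + h/2, p_n + (h/2)·k1); p_{n+1} = p_n + h·k2.
x=-1.000000, p=-1.100000:
  k1 = f(-1.000000, -1.100000) = -0.210000
  k2 = f(-0.945000, -1.111550) = -0.235543
  p ← -1.100000 + 0.11·(-0.235543) = -1.125910
x=-0.890000, p=-1.125910:
  k1 = f(-0.890000, -1.125910) = -0.267673
  k2 = f(-0.835000, -1.140632) = -0.301041
  p ← -1.125910 + 0.11·(-0.301041) = -1.159024
p(-0.78) ≈ -1.1590

-1.1590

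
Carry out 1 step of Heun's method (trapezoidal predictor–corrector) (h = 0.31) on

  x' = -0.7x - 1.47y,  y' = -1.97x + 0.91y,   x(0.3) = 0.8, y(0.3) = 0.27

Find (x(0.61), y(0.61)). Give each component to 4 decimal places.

0.6295, -0.1100

Heun on (x,y): k1 = f(t_n, state_n); k2 = f(t_n + h, state_n + h·k1); state_{n+1} = state_n + (h/2)·(k1 + k2).
0.300000: (0.800000, 0.270000)
  k1 = (-0.956900, -1.330300)
  predictor → (0.503361, -0.142393)
  k2 = (-0.143035, -1.121199)
  → (0.629510, -0.109982)
(x(0.61), y(0.61)) ≈ (0.6295, -0.1100)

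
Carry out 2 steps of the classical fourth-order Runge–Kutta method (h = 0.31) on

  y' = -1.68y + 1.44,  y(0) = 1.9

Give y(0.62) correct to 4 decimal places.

1.2255

RK4: k1 = f(x_n, y_n); k2 = f(x_n + h/2, y_n + (h/2)·k1); k3 = f(x_n + h/2, y_n + (h/2)·k2); k4 = f(x_n + h, y_n + h·k3); y_{n+1} = y_n + (h/6)·(k1 + 2k2 + 2k3 + k4).
x=0.000000, y=1.900000:
  k1 = f(0.000000, 1.900000) = -1.752000
  k2 = f(0.155000, 1.628440) = -1.295779
  k3 = f(0.155000, 1.699154) = -1.414579
  k4 = f(0.310000, 1.461480) = -1.015287
  y ← 1.900000 + (0.31/6)·(k1 + 2k2 + 2k3 + k4) = 1.476953
x=0.310000, y=1.476953:
  k1 = f(0.310000, 1.476953) = -1.041281
  k2 = f(0.465000, 1.315555) = -0.770132
  k3 = f(0.465000, 1.357583) = -0.840739
  k4 = f(0.620000, 1.216324) = -0.603424
  y ← 1.476953 + (0.31/6)·(k1 + 2k2 + 2k3 + k4) = 1.225520
y(0.62) ≈ 1.2255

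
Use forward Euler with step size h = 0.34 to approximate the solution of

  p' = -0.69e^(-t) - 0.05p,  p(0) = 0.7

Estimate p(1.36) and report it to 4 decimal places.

Euler: p_{n+1} = p_n + h·f(t_n, p_n).
t=0.000000, p=0.700000: f=-0.725000 → p ← 0.700000 + 0.34·(-0.725000) = 0.453500
t=0.340000, p=0.453500: f=-0.513797 → p ← 0.453500 + 0.34·(-0.513797) = 0.278809
t=0.680000, p=0.278809: f=-0.363506 → p ← 0.278809 + 0.34·(-0.363506) = 0.155217
t=1.020000, p=0.155217: f=-0.256571 → p ← 0.155217 + 0.34·(-0.256571) = 0.067983
p(1.36) ≈ 0.0680

0.0680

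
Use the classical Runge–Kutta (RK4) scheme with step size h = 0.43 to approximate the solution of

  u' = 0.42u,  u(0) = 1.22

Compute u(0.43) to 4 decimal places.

1.4615

RK4: k1 = f(x_n, u_n); k2 = f(x_n + h/2, u_n + (h/2)·k1); k3 = f(x_n + h/2, u_n + (h/2)·k2); k4 = f(x_n + h, u_n + h·k3); u_{n+1} = u_n + (h/6)·(k1 + 2k2 + 2k3 + k4).
x=0.000000, u=1.220000:
  k1 = f(0.000000, 1.220000) = 0.512400
  k2 = f(0.215000, 1.330166) = 0.558670
  k3 = f(0.215000, 1.340114) = 0.562848
  k4 = f(0.430000, 1.462025) = 0.614050
  u ← 1.220000 + (0.43/6)·(k1 + 2k2 + 2k3 + k4) = 1.461480
u(0.43) ≈ 1.4615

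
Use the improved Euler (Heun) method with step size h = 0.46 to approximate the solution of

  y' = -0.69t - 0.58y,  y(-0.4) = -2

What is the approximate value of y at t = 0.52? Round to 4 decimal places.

Heun: k1 = f(t_n, y_n); k2 = f(t_n + h, y_n + h·k1); y_{n+1} = y_n + (h/2)·(k1 + k2).
t=-0.400000, y=-2.000000:
  k1 = f(-0.400000, -2.000000) = 1.436000
  k2 = f(0.060000, -1.339440) = 0.735475
  y ← -2.000000 + (0.46/2)·(1.436000 + 0.735475) = -1.500561
t=0.060000, y=-1.500561:
  k1 = f(0.060000, -1.500561) = 0.828925
  k2 = f(0.520000, -1.119255) = 0.290368
  y ← -1.500561 + (0.46/2)·(0.828925 + 0.290368) = -1.243123
y(0.52) ≈ -1.2431

-1.2431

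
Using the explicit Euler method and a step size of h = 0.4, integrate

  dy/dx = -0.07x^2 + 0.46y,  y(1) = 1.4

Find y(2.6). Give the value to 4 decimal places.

Euler: y_{n+1} = y_n + h·f(x_n, y_n).
x=1.000000, y=1.400000: f=0.574000 → y ← 1.400000 + 0.4·0.574000 = 1.629600
x=1.400000, y=1.629600: f=0.612416 → y ← 1.629600 + 0.4·0.612416 = 1.874566
x=1.800000, y=1.874566: f=0.635501 → y ← 1.874566 + 0.4·0.635501 = 2.128767
x=2.200000, y=2.128767: f=0.640433 → y ← 2.128767 + 0.4·0.640433 = 2.384940
y(2.6) ≈ 2.3849

2.3849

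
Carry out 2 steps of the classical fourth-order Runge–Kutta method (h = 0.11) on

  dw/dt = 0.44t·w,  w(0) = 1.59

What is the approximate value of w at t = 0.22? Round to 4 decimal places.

1.6070

RK4: k1 = f(t_n, w_n); k2 = f(t_n + h/2, w_n + (h/2)·k1); k3 = f(t_n + h/2, w_n + (h/2)·k2); k4 = f(t_n + h, w_n + h·k3); w_{n+1} = w_n + (h/6)·(k1 + 2k2 + 2k3 + k4).
t=0.000000, w=1.590000:
  k1 = f(0.000000, 1.590000) = 0.000000
  k2 = f(0.055000, 1.590000) = 0.038478
  k3 = f(0.055000, 1.592116) = 0.038529
  k4 = f(0.110000, 1.594238) = 0.077161
  w ← 1.590000 + (0.11/6)·(k1 + 2k2 + 2k3 + k4) = 1.594238
t=0.110000, w=1.594238:
  k1 = f(0.110000, 1.594238) = 0.077161
  k2 = f(0.165000, 1.598482) = 0.116050
  k3 = f(0.165000, 1.600621) = 0.116205
  k4 = f(0.220000, 1.607021) = 0.155560
  w ← 1.594238 + (0.11/6)·(k1 + 2k2 + 2k3 + k4) = 1.607021
w(0.22) ≈ 1.6070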